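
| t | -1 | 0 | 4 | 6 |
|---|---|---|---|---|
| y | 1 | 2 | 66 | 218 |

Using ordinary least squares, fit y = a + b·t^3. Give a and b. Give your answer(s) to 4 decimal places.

a = 2.0000, b = 1.0000

From the data, Σ1 = 4, Σt^3 = 279, Σt^3·t^3 = 50753.
And Σy = 287, Σt^3·y = 51311.
Δ = 4·50753 − 279² = 125171.
a = (287·50753 − 279·51311)/125171 = 2; b = (4·51311 − 279·287)/125171 = 1.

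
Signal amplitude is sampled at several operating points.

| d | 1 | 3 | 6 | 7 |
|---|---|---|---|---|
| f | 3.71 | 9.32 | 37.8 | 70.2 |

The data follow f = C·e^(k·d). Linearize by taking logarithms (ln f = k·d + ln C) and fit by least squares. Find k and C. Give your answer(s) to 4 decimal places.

Let Y = ln f. Fitting Y = k·d + ln C by least squares:
Over the data: Σd = 17.0000, Σ(d)² = 95.0000, Σln f = 11.4269, Σd·ln f = 59.5608.
Normal system: [[95.0000, 17.0000]; [17.0000, 4]]·[k, ln C]ᵀ = [59.5608, 11.4269]ᵀ.
Solving (det = 91.0000): k = 0.48337, ln C = 0.80239, so C = exp(0.80239) = 2.23086.

k = 0.4834, C = 2.2309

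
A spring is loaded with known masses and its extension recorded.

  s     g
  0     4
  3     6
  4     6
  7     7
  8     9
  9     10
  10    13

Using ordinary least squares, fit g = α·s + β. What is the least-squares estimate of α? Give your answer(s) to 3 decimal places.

α = 0.772

Forming AᵀA = [[319, 41]; [41, 7]] and Aᵀg = [383, 55]ᵀ gives AᵀA·[α, β]ᵀ = Aᵀg.
Determinant 319·7 − 41² = 552.
α = (383·7 − 41·55)/552 = 71/92; β = (319·55 − 41·383)/552 = 307/92.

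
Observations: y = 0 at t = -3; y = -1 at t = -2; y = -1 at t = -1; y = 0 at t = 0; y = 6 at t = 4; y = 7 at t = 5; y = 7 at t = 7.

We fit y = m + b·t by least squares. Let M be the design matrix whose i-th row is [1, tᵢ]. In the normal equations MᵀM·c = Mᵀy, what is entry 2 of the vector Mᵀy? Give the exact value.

111

Entry 2 ↔ basis t, so (Mᵀy)_{2} = Σᵢ (t)·yᵢ = (-3)·(0) + (-2)·(-1) + (-1)·(-1) + (0)·(0) + (4)·(6) + (5)·(7) + (7)·(7) = 111.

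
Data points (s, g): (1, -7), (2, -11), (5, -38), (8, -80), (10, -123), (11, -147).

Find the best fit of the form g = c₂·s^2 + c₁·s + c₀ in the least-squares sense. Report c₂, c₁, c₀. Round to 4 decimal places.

Compute the Gram sums: Σs^2·s^2 = 29379, Σs^2·s = 2977, Σs^2 = 315, Σs·s = 315, Σs = 37, Σ1 = 6.
Right-hand side: Σs^2·g = -36208, Σs·g = -3706, Σg = -406.
So MᵀM·[c₂, c₁, c₀]ᵀ = Mᵀg: [[29379, 2977, 315]; [2977, 315, 37]; [315, 37, 6]]·[c₂, c₁, c₀]ᵀ = [-36208, -3706, -406]ᵀ.
Solving the 3×3 system (Gaussian elimination) gives c₂ = -3293/2992, c₁ = -2197/2992, c₀ = -4007/748.

c₂ = -1.1006, c₁ = -0.7343, c₀ = -5.3570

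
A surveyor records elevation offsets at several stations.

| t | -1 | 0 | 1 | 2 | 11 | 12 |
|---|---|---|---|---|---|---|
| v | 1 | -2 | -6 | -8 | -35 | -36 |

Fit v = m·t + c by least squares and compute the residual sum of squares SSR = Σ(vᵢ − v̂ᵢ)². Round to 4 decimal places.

The normal system MᵀM·[m, c]ᵀ = Mᵀv is [[271, 25]; [25, 6]]·[m, c]ᵀ = [-840, -86]ᵀ.
Determinant 271·6 − 25² = 1001.
m = ((-840)·6 − 25·(-86))/1001 = -2890/1001; c = (271·(-86) − 25·(-840))/1001 = -2306/1001.
Residuals: 417/1001, 304/1001, -810/1001, 6/77, -939/1001, 950/1001; SSR = 2710/1001.

SSR = 2.7073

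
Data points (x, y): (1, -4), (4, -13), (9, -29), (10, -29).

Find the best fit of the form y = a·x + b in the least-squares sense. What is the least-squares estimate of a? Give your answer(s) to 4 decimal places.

Compute the Gram sums: Σx·x = 198, Σx = 24, Σ1 = 4.
Right-hand side: Σx·y = -607, Σy = -75.
MᵀM·[a, b]ᵀ = Mᵀy becomes [[198, 24]; [24, 4]]·[a, b]ᵀ = [-607, -75]ᵀ.
det = 198·4 − 24² = 216.
a = ((-607)·4 − 24·(-75))/216 = -157/54; b = (198·(-75) − 24·(-607))/216 = -47/36.

a = -2.9074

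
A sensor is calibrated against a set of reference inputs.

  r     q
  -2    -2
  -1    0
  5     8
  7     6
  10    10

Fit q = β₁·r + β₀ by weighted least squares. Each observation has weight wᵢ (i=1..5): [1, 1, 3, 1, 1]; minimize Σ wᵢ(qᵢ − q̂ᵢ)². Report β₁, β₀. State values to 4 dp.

Forming AᵀWA = [[229, 29]; [29, 7]] and AᵀWq = [266, 38]ᵀ gives AᵀWA·[β₁, β₀]ᵀ = AᵀWq.
Determinant 229·7 − 29² = 762.
β₁ = (266·7 − 29·38)/762 = 380/381; β₀ = (229·38 − 29·266)/762 = 494/381.

β₁ = 0.9974, β₀ = 1.2966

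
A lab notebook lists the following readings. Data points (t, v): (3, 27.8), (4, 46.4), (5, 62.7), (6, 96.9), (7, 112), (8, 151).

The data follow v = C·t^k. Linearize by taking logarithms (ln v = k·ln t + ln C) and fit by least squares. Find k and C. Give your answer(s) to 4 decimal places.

Let Y = ln v. Fitting Y = k·ln t + ln C by least squares:
XᵀX = [[17.0401, 9.9115]; [9.9115, 6]], rhs = [43.4428, 25.6102]ᵀ  (here Σln t = 9.9115, Σ(ln t)² = 17.0401, Σln v = 25.6102, Σln t·ln v = 43.4428).
Δ = 17.0401·6 − (9.9115)² = 4.0036; k = (43.4428·6 − 9.9115·25.6102)/4.0036 = 1.70423, ln C = (17.0401·25.6102 − 9.9115·43.4428)/4.0036 = 1.45313, so C = exp(1.45313) = 4.27646.

k = 1.7042, C = 4.2765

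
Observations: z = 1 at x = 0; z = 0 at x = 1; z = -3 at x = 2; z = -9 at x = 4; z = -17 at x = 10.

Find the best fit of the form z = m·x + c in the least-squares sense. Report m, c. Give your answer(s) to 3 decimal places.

The normal system AᵀA·[m, c]ᵀ = Aᵀz is [[121, 17]; [17, 5]]·[m, c]ᵀ = [-212, -28]ᵀ.
Eliminating c: 5·(row 1) − 17·(row 2) gives 316·m = 5·(-212) − 17·(-28) = -584, so m = -146/79.
Then c = ((-28) − 17·(-146/79))/5 = 54/79.

m = -1.848, c = 0.684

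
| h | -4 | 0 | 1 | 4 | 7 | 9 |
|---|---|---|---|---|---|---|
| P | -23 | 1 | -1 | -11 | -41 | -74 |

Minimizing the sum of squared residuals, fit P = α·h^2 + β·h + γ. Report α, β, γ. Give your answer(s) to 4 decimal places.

α = -1.0730, β = 1.4976, γ = 0.0743

The normal equations are: 9475·α + 1073·β + 163·γ = -8548;  1073·α + 163·β + 17·γ = -906;  163·α + 17·β + 6·γ = -149.
Row-reducing yields α = -663199/618060, β = 925577/618060, γ = 3829/51505.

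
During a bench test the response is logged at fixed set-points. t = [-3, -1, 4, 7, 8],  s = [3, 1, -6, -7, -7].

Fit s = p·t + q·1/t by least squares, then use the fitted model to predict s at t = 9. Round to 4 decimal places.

Setting ∂/∂p … = 0 gives: 139·p + 5·q = -139;  5·p + (34141/28224)·q = -43/8.
Determinant 139·(34141/28224) − 5² = 4039999/28224.
p = ((-139)·(34141/28224) − 5·(-43/8))/(4039999/28224) = -3987079/4039999; q = (139·(-43/8) − 5·(-139))/(4039999/28224) = -1471176/4039999.
At t = 9: ŝ = (-3987079/4039999)·(9) + (-1471176/4039999)·(1/9) = -36047175/4039999.

ŝ = -8.9226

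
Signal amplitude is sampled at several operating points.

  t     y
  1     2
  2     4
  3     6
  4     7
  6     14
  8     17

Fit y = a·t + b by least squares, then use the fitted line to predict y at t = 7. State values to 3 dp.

Forming XᵀX = [[130, 24]; [24, 6]] and Xᵀy = [276, 50]ᵀ gives XᵀX·[a, b]ᵀ = Xᵀy.
Determinant 130·6 − 24² = 204.
a = (276·6 − 24·50)/204 = 38/17; b = (130·50 − 24·276)/204 = -31/51.
At t = 7: ŷ = (38/17)·(7) + (-31/51)·(1) = 767/51.

ŷ = 15.039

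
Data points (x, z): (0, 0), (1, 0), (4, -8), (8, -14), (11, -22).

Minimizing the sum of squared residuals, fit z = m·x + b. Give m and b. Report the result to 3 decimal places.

From the data, Σx·x = 202, Σx = 24, Σ1 = 5.
Moment sums: Σx·z = -386, Σz = -44.
So MᵀM·[m, b]ᵀ = Mᵀz: [[202, 24]; [24, 5]]·[m, b]ᵀ = [-386, -44]ᵀ.
det = 202·5 − 24² = 434.
m = ((-386)·5 − 24·(-44))/434 = -437/217; b = (202·(-44) − 24·(-386))/434 = 188/217.

m = -2.014, b = 0.866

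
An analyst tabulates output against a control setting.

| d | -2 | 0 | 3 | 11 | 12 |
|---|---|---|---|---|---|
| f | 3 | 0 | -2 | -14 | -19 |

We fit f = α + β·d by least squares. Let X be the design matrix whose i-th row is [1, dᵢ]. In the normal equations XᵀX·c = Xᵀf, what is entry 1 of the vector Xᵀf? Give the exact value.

Entry 1 ↔ basis 1, so (Xᵀf)_{1} = Σᵢ fᵢ = (1)·(3) + (1)·(0) + (1)·(-2) + (1)·(-14) + (1)·(-19) = -32.

-32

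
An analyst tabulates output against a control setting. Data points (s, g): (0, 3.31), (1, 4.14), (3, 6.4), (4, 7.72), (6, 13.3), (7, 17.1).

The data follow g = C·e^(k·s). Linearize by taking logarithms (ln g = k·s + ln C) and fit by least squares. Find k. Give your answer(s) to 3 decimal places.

With ln gᵢ as the transformed response and sᵢ as the regressor:
Σs = 21.0000, Σ(s)² = 111.0000, Σln g = 11.9446, Σs·ln g = 50.5650.
Equations: 111.0000·k + 21.0000·ln C = 50.5650;  21.0000·k + 6·ln C = 11.9446.
Slope k = (n·Σs·ln g − Σs·Σln g)/(n·Σ(s)² − (Σs)²) = (6·50.5650 − 21.0000·11.9446)/225.0000 = 0.23357; ln C = (Σln g − k·Σs)/n = 1.17327.

k = 0.234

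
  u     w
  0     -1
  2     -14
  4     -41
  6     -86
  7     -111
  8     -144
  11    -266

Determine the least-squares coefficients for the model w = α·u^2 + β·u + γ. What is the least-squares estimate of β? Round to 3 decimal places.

β = -1.636

The normal system XᵀX·[α, β, γ]ᵀ = Xᵀw is [[22706, 2474, 290]; [2474, 290, 38]; [290, 38, 7]]·[α, β, γ]ᵀ = [-50649, -5563, -663]ᵀ.
Row-reducing yields α = -304049/149736, β = -244915/149736, γ = -21357/12478.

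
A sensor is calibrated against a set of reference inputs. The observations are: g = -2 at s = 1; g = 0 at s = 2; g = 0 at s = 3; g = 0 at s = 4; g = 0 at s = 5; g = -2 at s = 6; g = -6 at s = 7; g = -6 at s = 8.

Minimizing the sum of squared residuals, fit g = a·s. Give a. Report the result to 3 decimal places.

The normal equations are: 204·a = -104.
(Σs·s = 204, Σs·g = -104.)
Hence a = -104 / 204 ≈ -0.509804.

a = -0.510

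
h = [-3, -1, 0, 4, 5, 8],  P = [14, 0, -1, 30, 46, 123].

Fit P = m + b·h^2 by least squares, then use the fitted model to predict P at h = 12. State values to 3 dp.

The normal system MᵀM·[m, b]ᵀ = MᵀP is [[6, 115]; [115, 5059]]·[m, b]ᵀ = [212, 9628]ᵀ.
Δ = 6·5059 − 115² = 17129.
m = (212·5059 − 115·9628)/17129 = -34712/17129; b = (6·9628 − 115·212)/17129 = 33388/17129.
At h = 12: P̂ = (-34712/17129)·(1) + (33388/17129)·(144) = 681880/2447.

P̂ = 278.660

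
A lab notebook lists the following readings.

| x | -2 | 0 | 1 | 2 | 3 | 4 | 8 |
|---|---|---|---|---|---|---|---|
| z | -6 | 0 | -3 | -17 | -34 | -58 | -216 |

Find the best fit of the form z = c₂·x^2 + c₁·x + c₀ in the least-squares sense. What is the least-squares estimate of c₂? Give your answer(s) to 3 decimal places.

Compute the Gram sums: Σx^2·x^2 = 4466, Σx^2·x = 604, Σx^2 = 98, Σx·x = 98, Σx = 16, Σ1 = 7.
Moment sums: Σx^2·z = -15153, Σx·z = -2087, Σz = -334.
Inverting the 3×3 Gram matrix, [c₂, c₁, c₀]ᵀ = [-14063/4566, -11387/4566, 841/761]ᵀ.

c₂ = -3.080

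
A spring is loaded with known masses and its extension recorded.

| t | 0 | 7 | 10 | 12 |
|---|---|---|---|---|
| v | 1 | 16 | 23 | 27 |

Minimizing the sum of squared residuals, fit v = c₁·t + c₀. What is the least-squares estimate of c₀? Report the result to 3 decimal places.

Compute the Gram sums: Σt·t = 293, Σt = 29, Σ1 = 4.
And Σt·v = 666, Σv = 67.
MᵀM·[c₁, c₀]ᵀ = Mᵀv becomes [[293, 29]; [29, 4]]·[c₁, c₀]ᵀ = [666, 67]ᵀ.
Δ = 293·4 − 29² = 331.
c₁ = (666·4 − 29·67)/331 = 721/331; c₀ = (293·67 − 29·666)/331 = 317/331.

c₀ = 0.958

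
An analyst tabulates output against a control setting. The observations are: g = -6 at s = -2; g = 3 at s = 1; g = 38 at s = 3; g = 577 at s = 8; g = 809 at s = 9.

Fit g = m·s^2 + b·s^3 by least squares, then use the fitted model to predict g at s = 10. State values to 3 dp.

ĝ = 1097.964

Entries of MᵀM: Σs^2·s^2 = 10755, Σs^2·s^3 = 92029, Σs^3·s^3 = 794379.
And Σs^2·g = 102778, Σs^3·g = 886262.
So MᵀM·[m, b]ᵀ = Mᵀg: [[10755, 92029]; [92029, 794379]]·[m, b]ᵀ = [102778, 886262]ᵀ.
Δ = 10755·794379 − 92029² = 74209304.
m = (102778·794379 − 92029·886262)/74209304 = 796916/713551; b = (10755·886262 − 92029·102778)/74209304 = 703762/713551.
At s = 10: ĝ = (796916/713551)·(100) + (703762/713551)·(1000) = 9439200/8597.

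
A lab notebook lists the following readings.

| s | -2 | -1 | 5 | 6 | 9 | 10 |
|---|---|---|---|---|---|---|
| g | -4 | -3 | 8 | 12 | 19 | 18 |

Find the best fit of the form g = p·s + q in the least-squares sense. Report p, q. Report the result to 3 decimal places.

p = 1.984, q = -0.595

The normal equations are: 247·p + 27·q = 474;  27·p + 6·q = 50.
(Σs·s = 247, Σs = 27, Σ1 = 6, Σs·g = 474, Σg = 50.)
Determinant 247·6 − 27² = 753.
p = (474·6 − 27·50)/753 = 498/251; q = (247·50 − 27·474)/753 = -448/753.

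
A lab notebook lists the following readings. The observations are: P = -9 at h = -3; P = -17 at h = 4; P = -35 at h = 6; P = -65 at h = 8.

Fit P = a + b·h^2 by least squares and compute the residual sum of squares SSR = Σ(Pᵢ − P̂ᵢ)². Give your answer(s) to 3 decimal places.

The normal system MᵀM·[a, b]ᵀ = MᵀP is [[4, 125]; [125, 5729]]·[a, b]ᵀ = [-126, -5773]ᵀ.
Eliminating b: 5729·(row 1) − 125·(row 2) gives 7291·a = 5729·(-126) − 125·(-5773) = -229, so a = -229/7291.
Then b = ((-5773) − 125·(-229/7291))/5729 = -7342/7291.
Residuals: 688/7291, -6246/7291, 9356/7291, -3798/7291; SSR = 19400/7291.

SSR = 2.661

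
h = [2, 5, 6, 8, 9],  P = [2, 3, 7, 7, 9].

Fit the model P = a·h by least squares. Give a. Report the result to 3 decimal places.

Normal-equation sums: Σh·h = 210.
And Σh·P = 198.
So XᵀX·[a]ᵀ = XᵀP: [[210]]·[a]ᵀ = [198]ᵀ.
Hence a = 198 / 210 ≈ 0.942857.

a = 0.943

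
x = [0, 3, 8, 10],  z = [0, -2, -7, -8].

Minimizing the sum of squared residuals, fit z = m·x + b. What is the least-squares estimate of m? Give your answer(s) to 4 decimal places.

Compute the Gram sums: Σx·x = 173, Σx = 21, Σ1 = 4.
Moment sums: Σx·z = -142, Σz = -17.
MᵀM·[m, b]ᵀ = Mᵀz becomes [[173, 21]; [21, 4]]·[m, b]ᵀ = [-142, -17]ᵀ.
det = 173·4 − 21² = 251.
m = ((-142)·4 − 21·(-17))/251 = -211/251; b = (173·(-17) − 21·(-142))/251 = 41/251.

m = -0.8406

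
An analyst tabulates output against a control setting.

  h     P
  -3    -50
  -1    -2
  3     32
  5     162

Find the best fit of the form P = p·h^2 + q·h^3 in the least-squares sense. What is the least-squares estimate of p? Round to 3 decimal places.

With design matrix M, MᵀM = [[788, 3124]; [3124, 17084]] and MᵀP = [3886, 22466]ᵀ.
Eliminating q: 17084·(row 1) − 3124·(row 2) gives 3702816·p = 17084·3886 − 3124·22466 = -3795360, so p = -39535/38571.
Then q = (22466 − 3124·(-39535/38571))/17084 = 115903/77142.

p = -1.025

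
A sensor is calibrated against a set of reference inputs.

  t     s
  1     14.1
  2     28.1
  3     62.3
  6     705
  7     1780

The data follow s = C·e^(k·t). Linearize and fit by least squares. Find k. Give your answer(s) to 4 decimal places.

k = 0.8082

Let Y = ln s. Fitting Y = k·t + ln C by least squares:
XᵀX = [[99.0000, 19.0000]; [19.0000, 5]], rhs = [113.4534, 24.1565]ᵀ  (here Σt = 19.0000, Σ(t)² = 99.0000, Σln s = 24.1565, Σt·ln s = 113.4534).
Solving (det = 134.0000): k = 0.80816, ln C = 1.76027.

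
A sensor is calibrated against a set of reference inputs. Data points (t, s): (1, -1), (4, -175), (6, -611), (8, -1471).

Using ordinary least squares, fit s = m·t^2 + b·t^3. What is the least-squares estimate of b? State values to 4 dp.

Setting ∂/∂m … = 0 gives: 5649·m + 41569·b = -118941;  41569·m + 312897·b = -896329.
(Σt^2·t^2 = 5649, Σt^2·t^3 = 41569, Σt^3·t^3 = 312897, Σt^2·s = -118941, Σt^3·s = -896329.)
Determinant 5649·312897 − 41569² = 39573392.
m = ((-118941)·312897 − 41569·(-896329))/39573392 = 10804531/9893348; b = (5649·(-896329) − 41569·(-118941))/39573392 = -29776023/9893348.

b = -3.0097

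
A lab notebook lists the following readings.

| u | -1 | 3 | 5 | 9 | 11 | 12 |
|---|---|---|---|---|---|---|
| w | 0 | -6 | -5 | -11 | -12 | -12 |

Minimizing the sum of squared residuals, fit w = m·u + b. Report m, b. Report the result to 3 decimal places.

Setting ∂/∂m … = 0 gives: 381·m + 39·b = -418;  39·m + 6·b = -46.
(Σu·u = 381, Σu = 39, Σ1 = 6, Σu·w = -418, Σw = -46.)
det = 381·6 − 39² = 765.
m = ((-418)·6 − 39·(-46))/765 = -14/15; b = (381·(-46) − 39·(-418))/765 = -8/5.

m = -0.933, b = -1.600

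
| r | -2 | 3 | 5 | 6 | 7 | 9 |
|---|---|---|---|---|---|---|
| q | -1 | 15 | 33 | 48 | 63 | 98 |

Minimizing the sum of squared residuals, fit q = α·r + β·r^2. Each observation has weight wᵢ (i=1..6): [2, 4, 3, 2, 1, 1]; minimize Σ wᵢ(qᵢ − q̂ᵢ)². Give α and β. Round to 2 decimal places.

Forming MᵀWM = [[321, 1971]; [1971, 13785]] and MᵀWq = [2578, 17488]ᵀ gives MᵀWM·[α, β]ᵀ = MᵀWq.
det = 321·13785 − 1971² = 540144.
α = (2578·13785 − 1971·17488)/540144 = 178147/90024; β = (321·17488 − 1971·2578)/540144 = 88735/90024.

α = 1.98, β = 0.99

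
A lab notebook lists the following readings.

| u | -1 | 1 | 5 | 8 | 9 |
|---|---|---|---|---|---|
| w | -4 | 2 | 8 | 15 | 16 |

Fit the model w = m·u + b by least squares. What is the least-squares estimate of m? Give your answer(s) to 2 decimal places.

Compute the Gram sums: Σu·u = 172, Σu = 22, Σ1 = 5.
Right-hand side: Σu·w = 310, Σw = 37.
AᵀA·[m, b]ᵀ = Aᵀw becomes [[172, 22]; [22, 5]]·[m, b]ᵀ = [310, 37]ᵀ.
Determinant 172·5 − 22² = 376.
m = (310·5 − 22·37)/376 = 92/47; b = (172·37 − 22·310)/376 = -57/47.

m = 1.96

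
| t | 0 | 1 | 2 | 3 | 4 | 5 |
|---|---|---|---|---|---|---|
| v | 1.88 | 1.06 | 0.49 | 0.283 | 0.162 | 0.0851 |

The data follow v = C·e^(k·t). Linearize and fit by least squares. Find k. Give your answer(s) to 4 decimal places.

With ln vᵢ as the transformed response and tᵢ as the regressor:
Sums: Σt = 15.0000, Σ(t)² = 55.0000, Σln v = -5.5702, Σt·ln v = -24.7556.
Normal system: [[55.0000, 15.0000]; [15.0000, 6]]·[k, ln C]ᵀ = [-24.7556, -5.5702]ᵀ.
Δ = 55.0000·6 − (15.0000)² = 105.0000; k = (-24.7556·6 − 15.0000·-5.5702)/105.0000 = -0.61886, ln C = (55.0000·-5.5702 − 15.0000·-24.7556)/105.0000 = 0.61879.

k = -0.6189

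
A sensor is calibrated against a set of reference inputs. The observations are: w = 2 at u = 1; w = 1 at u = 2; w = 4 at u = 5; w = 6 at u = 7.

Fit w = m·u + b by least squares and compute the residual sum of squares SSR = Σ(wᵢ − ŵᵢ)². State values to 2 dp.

SSR = 1.67

The normal system AᵀA·[m, b]ᵀ = Aᵀw is [[79, 15]; [15, 4]]·[m, b]ᵀ = [66, 13]ᵀ.
Determinant 79·4 − 15² = 91.
m = (66·4 − 15·13)/91 = 69/91; b = (79·13 − 15·66)/91 = 37/91.
Residuals: 76/91, -12/13, -18/91, 2/7; SSR = 152/91.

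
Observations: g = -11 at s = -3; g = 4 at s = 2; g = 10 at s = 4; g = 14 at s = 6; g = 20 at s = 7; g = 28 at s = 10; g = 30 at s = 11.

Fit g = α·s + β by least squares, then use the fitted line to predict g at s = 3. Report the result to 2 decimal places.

ĝ = 6.80

Sums needed: Σs·s = 335, Σs = 37, Σ1 = 7.
And Σs·g = 915, Σg = 95.
Eliminating β: 7·(row 1) − 37·(row 2) gives 976·α = 7·915 − 37·95 = 2890, so α = 1445/488.
Then β = (95 − 37·(1445/488))/7 = -1015/488.
At s = 3: ĝ = (1445/488)·(3) + (-1015/488)·(1) = 415/61.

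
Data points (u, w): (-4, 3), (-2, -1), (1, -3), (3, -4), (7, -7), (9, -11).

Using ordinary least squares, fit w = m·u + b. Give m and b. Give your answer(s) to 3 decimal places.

MᵀM·[m, b]ᵀ = Mᵀw reads: 160·m + 14·b = -173;  14·m + 6·b = -23.
Determinant 160·6 − 14² = 764.
m = ((-173)·6 − 14·(-23))/764 = -179/191; b = (160·(-23) − 14·(-173))/764 = -629/382.

m = -0.937, b = -1.647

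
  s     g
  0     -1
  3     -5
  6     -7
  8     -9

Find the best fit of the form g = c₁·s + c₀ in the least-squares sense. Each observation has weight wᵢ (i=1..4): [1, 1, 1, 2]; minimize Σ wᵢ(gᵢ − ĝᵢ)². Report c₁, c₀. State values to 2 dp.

c₁ = -0.96, c₀ = -1.41

Forming AᵀWA = [[173, 25]; [25, 5]] and AᵀWg = [-201, -31]ᵀ gives AᵀWA·[c₁, c₀]ᵀ = AᵀWg.
Δ = 173·5 − 25² = 240.
c₁ = ((-201)·5 − 25·(-31))/240 = -23/24; c₀ = (173·(-31) − 25·(-201))/240 = -169/120.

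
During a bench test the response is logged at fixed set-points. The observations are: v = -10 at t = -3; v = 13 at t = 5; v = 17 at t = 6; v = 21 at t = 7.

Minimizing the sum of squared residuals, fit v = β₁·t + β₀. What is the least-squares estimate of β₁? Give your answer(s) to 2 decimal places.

β₁ = 3.03

Setting ∂/∂β₁ … = 0 gives: 119·β₁ + 15·β₀ = 344;  15·β₁ + 4·β₀ = 41.
det = 119·4 − 15² = 251.
β₁ = (344·4 − 15·41)/251 = 761/251; β₀ = (119·41 − 15·344)/251 = -281/251.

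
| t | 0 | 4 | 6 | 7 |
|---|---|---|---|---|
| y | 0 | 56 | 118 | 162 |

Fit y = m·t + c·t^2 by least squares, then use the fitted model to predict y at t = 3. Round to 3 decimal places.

Sums needed: Σt·t = 101, Σt·t^2 = 623, Σt^2·t^2 = 3953.
Moment sums: Σt·y = 2066, Σt^2·y = 13082.
So MᵀM·[m, c]ᵀ = Mᵀy: [[101, 623]; [623, 3953]]·[m, c]ᵀ = [2066, 13082]ᵀ.
Determinant 101·3953 − 623² = 11124.
m = (2066·3953 − 623·13082)/11124 = 467/309; c = (101·13082 − 623·2066)/11124 = 949/309.
At t = 3: ŷ = (467/309)·(3) + (949/309)·(9) = 3314/103.

ŷ = 32.175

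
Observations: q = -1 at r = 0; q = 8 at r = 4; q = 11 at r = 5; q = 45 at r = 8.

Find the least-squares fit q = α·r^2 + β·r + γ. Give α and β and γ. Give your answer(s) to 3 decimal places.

α = 0.982, β = -2.168, γ = -0.822

Sums needed: Σr^2·r^2 = 4977, Σr^2·r = 701, Σr^2 = 105, Σr·r = 105, Σr = 17, Σ1 = 4.
Right-hand side: Σr^2·q = 3283, Σr·q = 447, Σq = 63.
XᵀX·[α, β, γ]ᵀ = Xᵀq becomes [[4977, 701, 105]; [701, 105, 17]; [105, 17, 4]]·[α, β, γ]ᵀ = [3283, 447, 63]ᵀ.
Row-reducing yields α = 3847/3916, β = -8491/3916, γ = -805/979.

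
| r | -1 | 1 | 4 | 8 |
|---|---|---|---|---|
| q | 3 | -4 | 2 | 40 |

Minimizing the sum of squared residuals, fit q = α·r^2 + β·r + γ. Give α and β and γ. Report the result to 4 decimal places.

Sums needed: Σr^2·r^2 = 4354, Σr^2·r = 576, Σr^2 = 82, Σr·r = 82, Σr = 12, Σ1 = 4.
Right-hand side: Σr^2·q = 2591, Σr·q = 321, Σq = 41.
So MᵀM·[α, β, γ]ᵀ = Mᵀq: [[4354, 576, 82]; [576, 82, 12]; [82, 12, 4]]·[α, β, γ]ᵀ = [2591, 321, 41]ᵀ.
Solving the 3×3 system (Gaussian elimination) gives α = 1687/1562, β = -489/142, γ = -1218/781.

α = 1.0800, β = -3.4437, γ = -1.5595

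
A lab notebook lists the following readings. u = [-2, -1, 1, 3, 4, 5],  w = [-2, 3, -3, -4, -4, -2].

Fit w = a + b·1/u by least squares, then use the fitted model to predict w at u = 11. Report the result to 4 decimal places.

Compute the Gram sums: Σ1 = 6, Σ1/u = 17/60, Σ1/u·1/u = 8869/3600.
Moment sums: Σw = -12, Σ1/u·w = -116/15.
MᵀM·[a, b]ᵀ = Mᵀw becomes [[6, 17/60]; [17/60, 8869/3600]]·[a, b]ᵀ = [-12, -116/15]ᵀ.
Eliminating b: (8869/3600)·(row 1) − (17/60)·(row 2) gives (2117/144)·a = (8869/3600)·(-12) − (17/60)·(-116/15) = -4927/180, so a = -19708/10585.
Then b = ((-116/15) − (17/60)·(-19708/10585))/(8869/3600) = -6192/2117.
At u = 11: ŵ = (-19708/10585)·(1) + (-6192/2117)·(1/11) = -247748/116435.

ŵ = -2.1278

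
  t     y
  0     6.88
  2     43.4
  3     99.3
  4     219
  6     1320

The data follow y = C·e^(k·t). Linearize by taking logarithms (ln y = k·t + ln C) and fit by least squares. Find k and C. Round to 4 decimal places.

Let Y = ln y. Fitting Y = k·t + ln C by least squares:
XᵀX = [[65.0000, 15.0000]; [15.0000, 5]], rhs = [86.0040, 22.8717]ᵀ  (here Σt = 15.0000, Σ(t)² = 65.0000, Σln y = 22.8717, Σt·ln y = 86.0040).
Δ = 65.0000·5 − (15.0000)² = 100.0000; k = (86.0040·5 − 15.0000·22.8717)/100.0000 = 0.86945, ln C = (65.0000·22.8717 − 15.0000·86.0040)/100.0000 = 1.96600, so C = exp(1.96600) = 7.14204.

k = 0.8694, C = 7.1420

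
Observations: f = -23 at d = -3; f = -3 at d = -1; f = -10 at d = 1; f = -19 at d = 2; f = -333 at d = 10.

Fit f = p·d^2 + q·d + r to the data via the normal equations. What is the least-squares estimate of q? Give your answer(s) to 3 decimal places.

From the data, Σd^2·d^2 = 10099, Σd^2·d = 981, Σd^2 = 115, Σd·d = 115, Σd = 9, Σ1 = 5.
For Aᵀf: Σd^2·f = -33596, Σd·f = -3306, Σf = -388.
AᵀA·[p, q, r]ᵀ = Aᵀf becomes [[10099, 981, 115]; [981, 115, 9]; [115, 9, 5]]·[p, q, r]ᵀ = [-33596, -3306, -388]ᵀ.
Inverting the 3×3 Gram matrix, [p, q, r]ᵀ = [-74877/24532, -60879/24532, -35965/12266]ᵀ.

q = -2.482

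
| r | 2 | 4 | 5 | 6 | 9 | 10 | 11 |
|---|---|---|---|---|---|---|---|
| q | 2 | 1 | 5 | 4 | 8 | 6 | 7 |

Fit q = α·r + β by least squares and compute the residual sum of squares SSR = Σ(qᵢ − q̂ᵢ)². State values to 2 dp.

From the data, Σr·r = 383, Σr = 47, Σ1 = 7.
And Σr·q = 266, Σq = 33.
So AᵀA·[α, β]ᵀ = Aᵀq: [[383, 47]; [47, 7]]·[α, β]ᵀ = [266, 33]ᵀ.
Determinant 383·7 − 47² = 472.
α = (266·7 − 47·33)/472 = 311/472; β = (383·33 − 47·266)/472 = 137/472.
Residuals: 185/472, -909/472, 167/118, -115/472, 105/59, -415/472, -127/236; SSR = 4793/472.

SSR = 10.15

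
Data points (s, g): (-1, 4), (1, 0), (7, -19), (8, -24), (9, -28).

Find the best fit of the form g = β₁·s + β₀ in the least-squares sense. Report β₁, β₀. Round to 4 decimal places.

Compute the Gram sums: Σs·s = 196, Σs = 24, Σ1 = 5.
Right-hand side: Σs·g = -581, Σg = -67.
So AᵀA·[β₁, β₀]ᵀ = Aᵀg: [[196, 24]; [24, 5]]·[β₁, β₀]ᵀ = [-581, -67]ᵀ.
Δ = 196·5 − 24² = 404.
β₁ = ((-581)·5 − 24·(-67))/404 = -1297/404; β₀ = (196·(-67) − 24·(-581))/404 = 203/101.

β₁ = -3.2104, β₀ = 2.0099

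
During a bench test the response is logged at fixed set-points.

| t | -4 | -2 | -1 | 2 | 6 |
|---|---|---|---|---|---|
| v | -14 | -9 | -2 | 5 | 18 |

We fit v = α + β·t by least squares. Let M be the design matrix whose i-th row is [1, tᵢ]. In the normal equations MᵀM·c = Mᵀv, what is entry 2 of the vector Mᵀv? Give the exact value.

194

Entry 2 ↔ basis t, so (Mᵀv)_{2} = Σᵢ (t)·vᵢ = (-4)·(-14) + (-2)·(-9) + (-1)·(-2) + (2)·(5) + (6)·(18) = 194.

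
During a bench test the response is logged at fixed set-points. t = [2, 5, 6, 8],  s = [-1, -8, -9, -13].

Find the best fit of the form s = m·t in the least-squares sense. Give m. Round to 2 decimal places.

Setting ∂/∂m … = 0 gives: 129·m = -200.
m = (-200)/129 = -1.55039.

m = -1.55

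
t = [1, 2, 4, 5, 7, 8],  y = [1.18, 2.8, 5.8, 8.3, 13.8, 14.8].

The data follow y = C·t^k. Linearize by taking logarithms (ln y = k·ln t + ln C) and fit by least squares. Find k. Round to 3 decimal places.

k = 1.228

Linearized form: ln y = k·ln t + ln C. From the 6 transformed points,
Sums: Σln t = 7.7142, Σ(ln t)² = 13.1032, Σln y = 10.3885, Σln t·ln y = 17.2673.
Normal system: [[13.1032, 7.7142]; [7.7142, 6]]·[k, ln C]ᵀ = [17.2673, 10.3885]ᵀ.
Slope k = (n·Σln t·ln y − Σln t·Σln y)/(n·Σ(ln t)² − (Σln t)²) = (6·17.2673 − 7.7142·10.3885)/19.1098 = 1.22785; ln C = (Σln y − k·Σln t)/n = 0.15278.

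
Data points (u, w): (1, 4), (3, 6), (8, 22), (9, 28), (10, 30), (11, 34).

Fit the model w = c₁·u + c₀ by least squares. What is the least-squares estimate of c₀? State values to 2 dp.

c₀ = -1.19

The normal system MᵀM·[c₁, c₀]ᵀ = Mᵀw is [[376, 42]; [42, 6]]·[c₁, c₀]ᵀ = [1124, 124]ᵀ.
det = 376·6 − 42² = 492.
c₁ = (1124·6 − 42·124)/492 = 128/41; c₀ = (376·124 − 42·1124)/492 = -146/123.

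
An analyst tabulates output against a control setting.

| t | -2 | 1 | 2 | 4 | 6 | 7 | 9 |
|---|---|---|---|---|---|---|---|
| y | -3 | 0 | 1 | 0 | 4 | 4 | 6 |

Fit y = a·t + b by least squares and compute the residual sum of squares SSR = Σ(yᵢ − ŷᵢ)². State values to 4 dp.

SSR = 4.6382

With design matrix A, AᵀA = [[191, 27]; [27, 7]] and Aᵀy = [114, 12]ᵀ.
det = 191·7 − 27² = 608.
a = (114·7 − 27·12)/608 = 237/304; b = (191·12 − 27·114)/608 = -393/304.
Residuals: -45/304, 39/76, 223/304, -555/304, 187/304, -25/152, 21/76; SSR = 705/152.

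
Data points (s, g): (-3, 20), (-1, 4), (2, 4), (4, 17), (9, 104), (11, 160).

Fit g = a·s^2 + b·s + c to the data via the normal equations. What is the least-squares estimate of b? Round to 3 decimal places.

b = -1.850

Setting ∂/∂a … = 0 gives: 21556·a + 2104·b + 232·c = 28256;  2104·a + 232·b + 22·c = 2708;  232·a + 22·b + 6·c = 309.
Solving the 3×3 system (Gaussian elimination) gives a = 61743/41717, b = -154365/83434, c = 44032/41717.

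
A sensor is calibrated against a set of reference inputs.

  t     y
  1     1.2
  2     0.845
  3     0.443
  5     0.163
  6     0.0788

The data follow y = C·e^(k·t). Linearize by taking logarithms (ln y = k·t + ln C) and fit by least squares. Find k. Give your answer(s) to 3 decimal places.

Taking logs, ln y = k·t + ln C, so regress ln y on t.
Σt = 17.0000, Σ(t)² = 75.0000, Σln y = -5.1551, Σt·ln y = -26.9122.
Equations: 75.0000·k + 17.0000·ln C = -26.9122;  17.0000·k + 5·ln C = -5.1551.
Slope k = (n·Σt·ln y − Σt·Σln y)/(n·Σ(t)² − (Σt)²) = (5·-26.9122 − 17.0000·-5.1551)/86.0000 = -0.54562; ln C = (Σln y − k·Σt)/n = 0.82409.

k = -0.546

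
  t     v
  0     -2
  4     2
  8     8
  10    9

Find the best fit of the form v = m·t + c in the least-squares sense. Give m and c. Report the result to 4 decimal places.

Entries of MᵀM: Σt·t = 180, Σt = 22, Σ1 = 4.
And Σt·v = 162, Σv = 17.
Determinant 180·4 − 22² = 236.
m = (162·4 − 22·17)/236 = 137/118; c = (180·17 − 22·162)/236 = -126/59.

m = 1.1610, c = -2.1356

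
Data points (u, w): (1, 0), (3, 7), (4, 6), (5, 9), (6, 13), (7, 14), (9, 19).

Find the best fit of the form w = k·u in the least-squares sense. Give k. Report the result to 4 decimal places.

From the data, Σu·u = 217.
And Σu·w = 437.
So XᵀX·[k]ᵀ = Xᵀw: [[217]]·[k]ᵀ = [437]ᵀ.
Hence k = 437 / 217 ≈ 2.01382.

k = 2.0138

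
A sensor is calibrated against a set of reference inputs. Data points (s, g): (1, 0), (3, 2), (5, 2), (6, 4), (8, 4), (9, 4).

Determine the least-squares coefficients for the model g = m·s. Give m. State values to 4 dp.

Compute the Gram sums: Σs·s = 216.
Moment sums: Σs·g = 108.
Normal equations: [[216]]·[m]ᵀ = [108]ᵀ.
Hence m = 108 / 216 ≈ 0.5.

m = 0.5000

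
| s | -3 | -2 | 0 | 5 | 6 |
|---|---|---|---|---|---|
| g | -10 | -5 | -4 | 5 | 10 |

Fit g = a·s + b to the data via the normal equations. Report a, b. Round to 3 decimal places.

Forming AᵀA = [[74, 6]; [6, 5]] and Aᵀg = [125, -4]ᵀ gives AᵀA·[a, b]ᵀ = Aᵀg.
Determinant 74·5 − 6² = 334.
a = (125·5 − 6·(-4))/334 = 649/334; b = (74·(-4) − 6·125)/334 = -523/167.

a = 1.943, b = -3.132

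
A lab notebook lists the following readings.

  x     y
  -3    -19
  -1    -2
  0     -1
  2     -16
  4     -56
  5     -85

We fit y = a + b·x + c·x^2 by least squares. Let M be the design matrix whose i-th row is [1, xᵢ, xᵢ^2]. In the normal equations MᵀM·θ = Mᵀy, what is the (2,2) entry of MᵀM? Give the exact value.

55

Row 2 ↔ basis x, column 2 ↔ basis x, so (MᵀM)_{2,2} = Σᵢ (x)·(x) = (-3)·(-3) + (-1)·(-1) + (0)·(0) + (2)·(2) + (4)·(4) + (5)·(5) = 55.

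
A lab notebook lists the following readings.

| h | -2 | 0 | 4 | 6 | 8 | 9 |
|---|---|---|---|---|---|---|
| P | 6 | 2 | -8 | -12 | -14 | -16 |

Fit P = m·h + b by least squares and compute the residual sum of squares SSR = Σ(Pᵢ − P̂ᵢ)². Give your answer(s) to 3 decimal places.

Forming AᵀA = [[201, 25]; [25, 6]] and AᵀP = [-372, -42]ᵀ gives AᵀA·[m, b]ᵀ = AᵀP.
det = 201·6 − 25² = 581.
m = ((-372)·6 − 25·(-42))/581 = -1182/581; b = (201·(-42) − 25·(-372))/581 = 858/581.
Residuals: 264/581, 304/581, -778/581, -738/581, 464/581, 484/581; SSR = 3032/581.

SSR = 5.219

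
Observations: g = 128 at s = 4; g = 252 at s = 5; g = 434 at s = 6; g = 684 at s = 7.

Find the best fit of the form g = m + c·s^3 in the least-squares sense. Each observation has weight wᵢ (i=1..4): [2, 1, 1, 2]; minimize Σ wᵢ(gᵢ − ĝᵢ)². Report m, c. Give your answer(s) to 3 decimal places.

m = 1.592, c = 1.992

Forming XᵀWX = [[6, 1155]; [1155, 305771]] and XᵀWg = [2310, 610852]ᵀ gives XᵀWX·[m, c]ᵀ = XᵀWg.
Δ = 6·305771 − 1155² = 500601.
m = (2310·305771 − 1155·610852)/500601 = 265650/166867; c = (6·610852 − 1155·2310)/500601 = 332354/166867.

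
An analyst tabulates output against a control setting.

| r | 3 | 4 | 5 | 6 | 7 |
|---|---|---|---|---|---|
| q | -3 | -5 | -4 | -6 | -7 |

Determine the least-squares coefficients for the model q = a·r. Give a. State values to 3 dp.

a = -0.993

Sums needed: Σr·r = 135.
For Xᵀq: Σr·q = -134.
Normal equations: [[135]]·[a]ᵀ = [-134]ᵀ.
a = (-134)/135 = -0.992593.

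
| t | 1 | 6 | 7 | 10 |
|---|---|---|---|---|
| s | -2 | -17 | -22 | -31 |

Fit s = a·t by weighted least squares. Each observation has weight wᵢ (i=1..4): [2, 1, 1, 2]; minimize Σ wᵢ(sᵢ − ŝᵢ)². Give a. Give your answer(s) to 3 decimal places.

The normal system AᵀWA·[a]ᵀ = AᵀWs is [[287]]·[a]ᵀ = [-880]ᵀ.
Hence a = -880 / 287 ≈ -3.0662.

a = -3.066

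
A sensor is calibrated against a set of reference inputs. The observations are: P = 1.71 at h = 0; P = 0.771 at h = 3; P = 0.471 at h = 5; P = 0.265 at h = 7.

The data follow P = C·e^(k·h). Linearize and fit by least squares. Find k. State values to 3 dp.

k = -0.264

With ln Pᵢ as the transformed response and hᵢ as the regressor:
Over the data: Σh = 15.0000, Σ(h)² = 83.0000, Σln P = -1.8045, Σh·ln P = -13.8409.
Normal system: [[83.0000, 15.0000]; [15.0000, 4]]·[k, ln C]ᵀ = [-13.8409, -1.8045]ᵀ.
Slope k = (n·Σh·ln P − Σh·Σln P)/(n·Σ(h)² − (Σh)²) = (4·-13.8409 − 15.0000·-1.8045)/107.0000 = -0.26445; ln C = (Σln P − k·Σh)/n = 0.54056.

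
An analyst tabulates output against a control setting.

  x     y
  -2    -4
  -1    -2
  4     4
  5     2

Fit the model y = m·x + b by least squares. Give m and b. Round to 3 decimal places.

m = 0.973, b = -1.459

The normal system AᵀA·[m, b]ᵀ = Aᵀy is [[46, 6]; [6, 4]]·[m, b]ᵀ = [36, 0]ᵀ.
det = 46·4 − 6² = 148.
m = (36·4 − 6·0)/148 = 36/37; b = (46·0 − 6·36)/148 = -54/37.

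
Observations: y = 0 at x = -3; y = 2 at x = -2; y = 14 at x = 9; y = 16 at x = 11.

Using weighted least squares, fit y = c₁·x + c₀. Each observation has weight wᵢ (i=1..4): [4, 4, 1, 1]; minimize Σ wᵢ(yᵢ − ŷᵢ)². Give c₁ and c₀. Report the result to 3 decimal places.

Normal-equation sums: Σwᵢ·x·x = 254, Σwᵢ·x = 0, Σwᵢ·1 = 10.
Right-hand side: Σwᵢ·x·y = 286, Σwᵢ·y = 38.
So AᵀWA·[c₁, c₀]ᵀ = AᵀWy: [[254, 0]; [0, 10]]·[c₁, c₀]ᵀ = [286, 38]ᵀ.
Δ = 254·10 − 0² = 2540.
c₁ = (286·10 − 0·38)/2540 = 143/127; c₀ = (254·38 − 0·286)/2540 = 19/5.

c₁ = 1.126, c₀ = 3.800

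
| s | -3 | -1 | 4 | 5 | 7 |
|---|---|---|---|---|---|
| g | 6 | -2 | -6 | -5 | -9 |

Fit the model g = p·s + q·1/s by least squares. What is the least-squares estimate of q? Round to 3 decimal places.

q = 2.657

Normal-equation sums: Σs·s = 100, Σs·1/s = 5, Σ1/s·1/s = 217681/176400.
Right-hand side: Σs·g = -128, Σ1/s·g = -53/14.
MᵀM·[p, q]ᵀ = Mᵀg becomes [[100, 5]; [5, 217681/176400]]·[p, q]ᵀ = [-128, -53/14]ᵀ.
det = 100·(217681/176400) − 5² = 173581/1764.
p = ((-128)·(217681/176400) − 5·(-53/14))/(173581/1764) = -6131042/4339525; q = (100·(-53/14) − 5·(-128))/(173581/1764) = 461160/173581.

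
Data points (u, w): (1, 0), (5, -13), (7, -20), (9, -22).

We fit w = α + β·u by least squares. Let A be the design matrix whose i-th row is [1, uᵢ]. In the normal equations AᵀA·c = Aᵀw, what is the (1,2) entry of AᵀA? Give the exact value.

Row 1 ↔ basis 1, column 2 ↔ basis u, so (AᵀA)_{1,2} = Σᵢ u = (1)·(1) + (1)·(5) + (1)·(7) + (1)·(9) = 22.

22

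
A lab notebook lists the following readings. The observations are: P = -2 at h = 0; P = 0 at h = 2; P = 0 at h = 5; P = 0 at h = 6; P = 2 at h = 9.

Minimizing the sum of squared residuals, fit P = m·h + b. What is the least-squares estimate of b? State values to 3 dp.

The normal system MᵀM·[m, b]ᵀ = MᵀP is [[146, 22]; [22, 5]]·[m, b]ᵀ = [18, 0]ᵀ.
Δ = 146·5 − 22² = 246.
m = (18·5 − 22·0)/246 = 15/41; b = (146·0 − 22·18)/246 = -66/41.

b = -1.610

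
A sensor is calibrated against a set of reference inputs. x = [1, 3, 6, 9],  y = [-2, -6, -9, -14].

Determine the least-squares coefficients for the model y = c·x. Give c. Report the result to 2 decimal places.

c = -1.57

Sums needed: Σx·x = 127.
And Σx·y = -200.
AᵀA·[c]ᵀ = Aᵀy becomes [[127]]·[c]ᵀ = [-200]ᵀ.
Hence c = -200 / 127 ≈ -1.5748.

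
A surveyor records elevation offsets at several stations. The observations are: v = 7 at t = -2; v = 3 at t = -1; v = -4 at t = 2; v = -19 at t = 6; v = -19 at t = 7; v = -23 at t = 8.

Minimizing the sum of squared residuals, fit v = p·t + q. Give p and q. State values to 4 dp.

The normal equations are: 158·p + 20·q = -456;  20·p + 6·q = -55.
Δ = 158·6 − 20² = 548.
p = ((-456)·6 − 20·(-55))/548 = -409/137; q = (158·(-55) − 20·(-456))/548 = 215/274.

p = -2.9854, q = 0.7847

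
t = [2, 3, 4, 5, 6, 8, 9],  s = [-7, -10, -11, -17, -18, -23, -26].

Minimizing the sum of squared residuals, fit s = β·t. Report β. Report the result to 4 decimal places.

Forming AᵀA = [[235]] and Aᵀs = [-699]ᵀ gives AᵀA·[β]ᵀ = Aᵀs.
β = (-699)/235 = -2.97447.

β = -2.9745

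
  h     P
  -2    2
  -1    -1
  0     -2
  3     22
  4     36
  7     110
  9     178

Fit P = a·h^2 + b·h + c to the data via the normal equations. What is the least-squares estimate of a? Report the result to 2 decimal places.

a = 2.04

Forming MᵀM = [[9316, 1154, 160]; [1154, 160, 20]; [160, 20, 7]] and MᵀP = [20589, 2579, 345]ᵀ gives MᵀM·[a, b, c]ᵀ = MᵀP.
Solving the 3×3 system (Gaussian elimination) gives a = 76351/37506, b = 191101/112518, c = -16855/8037.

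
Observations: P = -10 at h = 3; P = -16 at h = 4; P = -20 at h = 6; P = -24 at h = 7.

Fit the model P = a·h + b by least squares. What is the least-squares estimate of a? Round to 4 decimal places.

XᵀX·[a, b]ᵀ = XᵀP reads: 110·a + 20·b = -382;  20·a + 4·b = -70.
(Σh·h = 110, Σh = 20, Σ1 = 4, Σh·P = -382, ΣP = -70.)
det = 110·4 − 20² = 40.
a = ((-382)·4 − 20·(-70))/40 = -16/5; b = (110·(-70) − 20·(-382))/40 = -3/2.

a = -3.2000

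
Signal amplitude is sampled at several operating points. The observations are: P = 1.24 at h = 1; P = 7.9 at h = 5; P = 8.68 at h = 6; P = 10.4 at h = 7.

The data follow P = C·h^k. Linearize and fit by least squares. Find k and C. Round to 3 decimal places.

Taking logs, ln P = k·ln h + ln C, so regress ln P on ln h.
AᵀA = [[9.5873, 5.3471]; [5.3471, 4]], rhs = [11.7555, 6.7848]ᵀ  (here Σln h = 5.3471, Σ(ln h)² = 9.5873, Σln P = 6.7848, Σln h·ln P = 11.7555).
Slope k = (n·Σln h·ln P − Σln h·Σln P)/(n·Σ(ln h)² − (Σln h)²) = (4·11.7555 − 5.3471·6.7848)/9.7575 = 1.10098; ln C = (Σln P − k·Σln h)/n = 0.22444, so C = exp(0.22444) = 1.25162.

k = 1.101, C = 1.252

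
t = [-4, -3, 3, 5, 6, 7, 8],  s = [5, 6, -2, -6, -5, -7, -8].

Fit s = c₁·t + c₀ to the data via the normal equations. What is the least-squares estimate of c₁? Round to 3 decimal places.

c₁ = -1.178

Normal-equation sums: Σt·t = 208, Σt = 22, Σ1 = 7.
Right-hand side: Σt·s = -217, Σs = -17.
Normal equations: [[208, 22]; [22, 7]]·[c₁, c₀]ᵀ = [-217, -17]ᵀ.
Determinant 208·7 − 22² = 972.
c₁ = ((-217)·7 − 22·(-17))/972 = -1145/972; c₀ = (208·(-17) − 22·(-217))/972 = 619/486.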